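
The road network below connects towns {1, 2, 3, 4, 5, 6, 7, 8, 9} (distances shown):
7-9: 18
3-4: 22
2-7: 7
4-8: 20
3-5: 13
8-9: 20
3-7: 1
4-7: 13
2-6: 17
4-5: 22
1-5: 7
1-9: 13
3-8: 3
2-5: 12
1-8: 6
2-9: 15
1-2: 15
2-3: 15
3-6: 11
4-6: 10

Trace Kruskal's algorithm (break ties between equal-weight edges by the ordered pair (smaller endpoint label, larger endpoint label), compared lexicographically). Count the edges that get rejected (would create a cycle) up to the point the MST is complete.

Kruskal: consider edges lightest-first.
3-7 (1): add — endpoints in different components.
3-8 (3): add — endpoints in different components.
1-8 (6): add — endpoints in different components.
1-5 (7): add — endpoints in different components.
2-7 (7): add — endpoints in different components.
4-6 (10): add — endpoints in different components.
3-6 (11): add — endpoints in different components.
2-5 (12): skip — 2 and 5 already connected.
1-9 (13): add — endpoints in different components.
Edges rejected before the tree was complete: 1.

1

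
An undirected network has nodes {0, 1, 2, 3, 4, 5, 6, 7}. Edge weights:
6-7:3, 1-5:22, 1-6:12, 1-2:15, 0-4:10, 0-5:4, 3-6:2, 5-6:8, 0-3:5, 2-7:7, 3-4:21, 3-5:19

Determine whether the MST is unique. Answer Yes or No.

Sort edges by weight, then run Kruskal:
3-6 (2): add — endpoints in different components.
6-7 (3): add — endpoints in different components.
0-5 (4): add — endpoints in different components.
0-3 (5): add — endpoints in different components.
2-7 (7): add — endpoints in different components.
5-6 (8): skip — 5 and 6 already connected.
0-4 (10): add — endpoints in different components.
1-6 (12): add — endpoints in different components.
Every non-tree edge has weight strictly greater than the heaviest edge on the tree path between its endpoints, so the MST is unique.

Yes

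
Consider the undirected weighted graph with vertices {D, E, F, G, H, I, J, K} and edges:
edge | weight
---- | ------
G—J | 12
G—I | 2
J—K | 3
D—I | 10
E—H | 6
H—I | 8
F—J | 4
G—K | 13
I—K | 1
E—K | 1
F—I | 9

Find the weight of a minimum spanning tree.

Kruskal: consider edges lightest-first.
E—K (1): add — endpoints in different components.
I—K (1): add — endpoints in different components.
G—I (2): add — endpoints in different components.
J—K (3): add — endpoints in different components.
F—J (4): add — endpoints in different components.
E—H (6): add — endpoints in different components.
H—I (8): skip — H and I already connected.
F—I (9): skip — F and I already connected.
D—I (10): add — endpoints in different components.
MST edges: E—K, I—K, G—I, J—K, F—J, E—H, D—I; total weight 1+1+2+3+4+6+10 = 27.

27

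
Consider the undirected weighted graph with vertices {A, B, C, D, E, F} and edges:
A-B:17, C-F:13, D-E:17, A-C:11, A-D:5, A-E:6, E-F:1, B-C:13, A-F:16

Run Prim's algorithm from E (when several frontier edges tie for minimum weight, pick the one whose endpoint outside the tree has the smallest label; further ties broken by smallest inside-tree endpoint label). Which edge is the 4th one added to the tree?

A-C

Prim, starting at E.
Step 1: cheapest edge leaving the tree is E-F (1); add F.
Step 2: cheapest edge leaving the tree is A-E (6); add A.
Step 3: cheapest edge leaving the tree is A-D (5); add D.
Step 4: cheapest edge leaving the tree is A-C (11); add C.
Step 5: cheapest edge leaving the tree is B-C (13); add B.
The 4th edge added is A-C.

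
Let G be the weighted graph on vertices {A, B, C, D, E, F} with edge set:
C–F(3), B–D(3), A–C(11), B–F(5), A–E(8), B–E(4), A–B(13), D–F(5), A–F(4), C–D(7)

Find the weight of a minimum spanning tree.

19

Prim's algorithm from A:
Step 1: cheapest edge leaving the tree is A–F (4); add F.
Step 2: cheapest edge leaving the tree is C–F (3); add C.
Step 3: cheapest edge leaving the tree is B–F (5); add B.
Step 4: cheapest edge leaving the tree is B–D (3); add D.
Step 5: cheapest edge leaving the tree is B–E (4); add E.
MST edges: A–F, C–F, B–F, B–D, B–E; total weight 4+3+5+3+4 = 19.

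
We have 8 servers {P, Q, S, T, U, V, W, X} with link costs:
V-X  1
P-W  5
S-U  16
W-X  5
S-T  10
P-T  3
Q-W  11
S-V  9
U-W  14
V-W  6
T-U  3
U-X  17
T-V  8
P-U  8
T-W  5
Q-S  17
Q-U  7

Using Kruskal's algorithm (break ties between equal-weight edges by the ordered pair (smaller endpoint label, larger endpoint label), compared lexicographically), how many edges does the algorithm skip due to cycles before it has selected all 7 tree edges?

4

Sort edges by weight, then run Kruskal:
V-X (1): add — endpoints in different components.
P-T (3): add — endpoints in different components.
T-U (3): add — endpoints in different components.
P-W (5): add — endpoints in different components.
T-W (5): skip — T and W already connected.
W-X (5): add — endpoints in different components.
V-W (6): skip — V and W already connected.
Q-U (7): add — endpoints in different components.
P-U (8): skip — P and U already connected.
T-V (8): skip — V and T already connected.
S-V (9): add — endpoints in different components.
Edges rejected before the tree was complete: 4.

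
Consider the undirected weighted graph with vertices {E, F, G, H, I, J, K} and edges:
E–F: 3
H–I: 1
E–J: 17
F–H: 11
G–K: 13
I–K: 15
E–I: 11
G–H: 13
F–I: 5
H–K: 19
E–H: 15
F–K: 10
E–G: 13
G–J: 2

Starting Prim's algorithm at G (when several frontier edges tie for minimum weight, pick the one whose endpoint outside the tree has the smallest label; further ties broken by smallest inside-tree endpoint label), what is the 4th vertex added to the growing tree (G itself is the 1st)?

Grow the tree from G using Prim:
Step 1: cheapest edge leaving the tree is G–J (2); add J.
Step 2: cheapest edge leaving the tree is E–G (13); add E.
Step 3: cheapest edge leaving the tree is E–F (3); add F.
Step 4: cheapest edge leaving the tree is F–I (5); add I.
Step 5: cheapest edge leaving the tree is H–I (1); add H.
Step 6: cheapest edge leaving the tree is F–K (10); add K.
Vertex order: G, J, E, F, I, H, K. The 4th vertex is F.

F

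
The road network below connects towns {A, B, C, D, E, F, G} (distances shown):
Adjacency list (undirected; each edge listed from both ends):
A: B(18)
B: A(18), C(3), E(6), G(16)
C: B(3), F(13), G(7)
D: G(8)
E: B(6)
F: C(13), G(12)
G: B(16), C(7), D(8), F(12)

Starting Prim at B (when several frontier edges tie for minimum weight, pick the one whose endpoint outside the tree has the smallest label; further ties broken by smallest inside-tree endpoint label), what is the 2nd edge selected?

B-E

Prim's algorithm from B:
Step 1: cheapest edge leaving the tree is B-C (3); add C.
Step 2: cheapest edge leaving the tree is B-E (6); add E.
Step 3: cheapest edge leaving the tree is C-G (7); add G.
Step 4: cheapest edge leaving the tree is D-G (8); add D.
Step 5: cheapest edge leaving the tree is F-G (12); add F.
Step 6: cheapest edge leaving the tree is A-B (18); add A.
The 2nd edge added is B-E.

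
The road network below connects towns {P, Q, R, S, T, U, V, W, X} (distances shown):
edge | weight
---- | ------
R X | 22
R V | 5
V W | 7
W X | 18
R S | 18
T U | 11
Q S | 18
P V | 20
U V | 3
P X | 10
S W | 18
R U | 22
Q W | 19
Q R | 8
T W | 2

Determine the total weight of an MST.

Grow the tree from X using Prim:
Step 1: cheapest edge leaving the tree is P X (10); add P.
Step 2: cheapest edge leaving the tree is W X (18); add W.
Step 3: cheapest edge leaving the tree is T W (2); add T.
Step 4: cheapest edge leaving the tree is V W (7); add V.
Step 5: cheapest edge leaving the tree is U V (3); add U.
Step 6: cheapest edge leaving the tree is R V (5); add R.
Step 7: cheapest edge leaving the tree is Q R (8); add Q.
Step 8: cheapest edge leaving the tree is Q S (18); add S.
MST edges: P X, W X, T W, V W, U V, R V, Q R, Q S; total weight 10+18+2+7+3+5+8+18 = 71.

71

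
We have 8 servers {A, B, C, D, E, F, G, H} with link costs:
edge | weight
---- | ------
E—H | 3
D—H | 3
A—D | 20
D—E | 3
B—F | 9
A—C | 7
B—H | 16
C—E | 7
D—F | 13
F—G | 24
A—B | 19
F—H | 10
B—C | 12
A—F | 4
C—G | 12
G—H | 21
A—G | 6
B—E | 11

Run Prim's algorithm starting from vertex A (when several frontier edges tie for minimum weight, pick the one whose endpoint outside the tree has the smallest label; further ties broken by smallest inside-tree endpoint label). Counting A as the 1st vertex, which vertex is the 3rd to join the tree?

Grow the tree from A using Prim:
Step 1: cheapest edge leaving the tree is A—F (4); add F.
Step 2: cheapest edge leaving the tree is A—G (6); add G.
Step 3: cheapest edge leaving the tree is A—C (7); add C.
Step 4: cheapest edge leaving the tree is C—E (7); add E.
Step 5: cheapest edge leaving the tree is D—E (3); add D.
Step 6: cheapest edge leaving the tree is D—H (3); add H.
Step 7: cheapest edge leaving the tree is B—F (9); add B.
Vertex order: A, F, G, C, E, D, H, B. The 3rd vertex is G.

G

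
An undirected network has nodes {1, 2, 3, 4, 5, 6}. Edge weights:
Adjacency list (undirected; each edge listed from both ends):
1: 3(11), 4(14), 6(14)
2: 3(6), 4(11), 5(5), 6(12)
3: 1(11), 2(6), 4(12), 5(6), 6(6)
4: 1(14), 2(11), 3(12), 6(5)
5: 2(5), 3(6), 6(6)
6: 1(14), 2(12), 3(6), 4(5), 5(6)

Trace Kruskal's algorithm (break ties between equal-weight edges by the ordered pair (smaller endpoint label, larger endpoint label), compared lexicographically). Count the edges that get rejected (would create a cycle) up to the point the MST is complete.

Sort edges by weight, then run Kruskal:
2-5 (5): add. Components now {1} {2,5} {3} {4} {6}
4-6 (5): add. Components now {1} {2,5} {3} {4,6}
2-3 (6): add. Components now {1} {2,3,5} {4,6}
3-5 (6): skip — 3 and 5 already connected.
3-6 (6): add. Components now {1} {2,3,4,5,6}
5-6 (6): skip — 5 and 6 already connected.
1-3 (11): add. Components now {1,2,3,4,5,6}
Edges rejected before the tree was complete: 2.

2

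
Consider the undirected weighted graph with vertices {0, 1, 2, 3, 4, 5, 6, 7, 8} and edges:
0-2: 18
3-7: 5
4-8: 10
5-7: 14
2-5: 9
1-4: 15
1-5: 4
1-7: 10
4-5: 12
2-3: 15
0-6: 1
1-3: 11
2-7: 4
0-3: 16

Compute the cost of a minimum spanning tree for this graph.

61

Kruskal's algorithm — process edges by increasing weight (ties by edge label):
0-6 (1): add — endpoints in different components.
1-5 (4): add — endpoints in different components.
2-7 (4): add — endpoints in different components.
3-7 (5): add — endpoints in different components.
2-5 (9): add — endpoints in different components.
1-7 (10): skip — 1 and 7 already connected.
4-8 (10): add — endpoints in different components.
1-3 (11): skip — 1 and 3 already connected.
4-5 (12): add — endpoints in different components.
5-7 (14): skip — 5 and 7 already connected.
1-4 (15): skip — 1 and 4 already connected.
2-3 (15): skip — 2 and 3 already connected.
0-3 (16): add — endpoints in different components.
MST edges: 0-6, 1-5, 2-7, 3-7, 2-5, 4-8, 4-5, 0-3; total weight 1+4+4+5+9+10+12+16 = 61.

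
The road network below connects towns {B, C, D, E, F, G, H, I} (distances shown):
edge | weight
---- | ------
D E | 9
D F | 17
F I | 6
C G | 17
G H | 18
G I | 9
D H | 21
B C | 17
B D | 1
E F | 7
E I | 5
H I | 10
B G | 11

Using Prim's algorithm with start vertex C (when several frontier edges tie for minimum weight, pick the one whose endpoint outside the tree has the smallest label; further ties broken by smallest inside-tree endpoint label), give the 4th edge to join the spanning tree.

Prim's algorithm from C:
Step 1: frontier [B C 17, C G 17] → take B C (17); add B.
Step 2: frontier [B D 1, B G 11, C G 17] → take B D (1); add D.
Step 3: frontier [B G 11, C G 17, D E 9, D F 17, D H 21] → take D E (9); add E.
Step 4: frontier [B G 11, C G 17, D F 17, D H 21, E I 5, E F 7] → take E I (5); add I.
Step 5: frontier [B G 11, C G 17, D F 17, D H 21, E F 7, F I 6, G I 9, H I 10] → take F I (6); add F.
Step 6: frontier [B G 11, C G 17, D H 21, G I 9, H I 10] → take G I (9); add G.
Step 7: frontier [D H 21, G H 18, H I 10] → take H I (10); add H.
The 4th edge added is E I.

E-I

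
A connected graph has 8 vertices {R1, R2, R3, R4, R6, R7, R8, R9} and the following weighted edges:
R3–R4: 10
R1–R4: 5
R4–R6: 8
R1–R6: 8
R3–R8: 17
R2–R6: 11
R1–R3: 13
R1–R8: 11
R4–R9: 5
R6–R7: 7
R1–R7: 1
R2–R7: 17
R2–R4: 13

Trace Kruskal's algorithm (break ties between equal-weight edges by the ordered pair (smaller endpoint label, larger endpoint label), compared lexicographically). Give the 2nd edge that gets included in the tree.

R1-R4

Sort edges by weight, then run Kruskal:
R1–R7 (1): add — endpoints in different components.
R1–R4 (5): add — endpoints in different components.
R4–R9 (5): add — endpoints in different components.
R6–R7 (7): add — endpoints in different components.
R1–R6 (8): skip — R6 and R1 already connected.
R4–R6 (8): skip — R6 and R4 already connected.
R3–R4 (10): add — endpoints in different components.
R1–R8 (11): add — endpoints in different components.
R2–R6 (11): add — endpoints in different components.
The 2nd edge added is R1–R4.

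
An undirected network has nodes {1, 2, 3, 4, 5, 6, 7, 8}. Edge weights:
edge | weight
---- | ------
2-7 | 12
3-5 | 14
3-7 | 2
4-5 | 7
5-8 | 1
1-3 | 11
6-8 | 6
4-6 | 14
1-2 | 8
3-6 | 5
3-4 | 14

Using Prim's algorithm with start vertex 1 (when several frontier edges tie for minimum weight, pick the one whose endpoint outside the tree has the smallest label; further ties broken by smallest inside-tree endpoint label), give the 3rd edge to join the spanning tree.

3-7

Prim's algorithm from 1:
Step 1: frontier [1-2 8, 1-3 11] → take 1-2 (8); add 2.
Step 2: frontier [1-3 11, 2-7 12] → take 1-3 (11); add 3.
Step 3: frontier [2-7 12, 3-7 2, 3-6 5, 3-4 14, 3-5 14] → take 3-7 (2); add 7.
Step 4: frontier [3-6 5, 3-4 14, 3-5 14] → take 3-6 (5); add 6.
Step 5: frontier [3-4 14, 3-5 14, 6-8 6, 4-6 14] → take 6-8 (6); add 8.
Step 6: frontier [3-4 14, 3-5 14, 4-6 14, 5-8 1] → take 5-8 (1); add 5.
Step 7: frontier [3-4 14, 4-5 7, 4-6 14] → take 4-5 (7); add 4.
The 3rd edge added is 3-7.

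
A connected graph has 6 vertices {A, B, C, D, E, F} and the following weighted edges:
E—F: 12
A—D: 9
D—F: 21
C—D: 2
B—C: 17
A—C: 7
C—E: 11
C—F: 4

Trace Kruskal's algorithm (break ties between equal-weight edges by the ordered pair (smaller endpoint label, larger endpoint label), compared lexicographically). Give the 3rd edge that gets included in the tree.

Kruskal: consider edges lightest-first.
C—D (2): add. Components now {A} {B} {C,D} {E} {F}
C—F (4): add. Components now {A} {B} {C,D,F} {E}
A—C (7): add. Components now {A,C,D,F} {B} {E}
A—D (9): skip — A and D already connected.
C—E (11): add. Components now {A,C,D,E,F} {B}
E—F (12): skip — E and F already connected.
B—C (17): add. Components now {A,B,C,D,E,F}
The 3rd edge added is A—C.

A-C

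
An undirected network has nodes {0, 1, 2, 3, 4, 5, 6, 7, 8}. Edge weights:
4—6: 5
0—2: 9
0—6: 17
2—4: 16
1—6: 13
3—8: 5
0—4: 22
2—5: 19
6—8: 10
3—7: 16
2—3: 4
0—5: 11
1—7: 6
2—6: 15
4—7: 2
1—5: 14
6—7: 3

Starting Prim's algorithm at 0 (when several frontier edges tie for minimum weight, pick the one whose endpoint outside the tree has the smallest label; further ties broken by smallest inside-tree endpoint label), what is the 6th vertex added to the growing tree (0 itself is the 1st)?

Grow the tree from 0 using Prim:
Step 1: cheapest edge leaving the tree is 0—2 (9); add 2.
Step 2: cheapest edge leaving the tree is 2—3 (4); add 3.
Step 3: cheapest edge leaving the tree is 3—8 (5); add 8.
Step 4: cheapest edge leaving the tree is 6—8 (10); add 6.
Step 5: cheapest edge leaving the tree is 6—7 (3); add 7.
Step 6: cheapest edge leaving the tree is 4—7 (2); add 4.
Step 7: cheapest edge leaving the tree is 1—7 (6); add 1.
Step 8: cheapest edge leaving the tree is 0—5 (11); add 5.
Vertex order: 0, 2, 3, 8, 6, 7, 4, 1, 5. The 6th vertex is 7.

7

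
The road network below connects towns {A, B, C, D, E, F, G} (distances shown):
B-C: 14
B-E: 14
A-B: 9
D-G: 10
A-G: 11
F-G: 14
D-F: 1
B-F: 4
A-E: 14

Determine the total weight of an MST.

52

Sort edges by weight, then run Kruskal:
D-F (1): add. Components now {A} {B} {C} {D,F} {E} {G}
B-F (4): add. Components now {A} {B,D,F} {C} {E} {G}
A-B (9): add. Components now {A,B,D,F} {C} {E} {G}
D-G (10): add. Components now {A,B,D,F,G} {C} {E}
A-G (11): skip — A and G already connected.
A-E (14): add. Components now {A,B,D,E,F,G} {C}
B-C (14): add. Components now {A,B,C,D,E,F,G}
MST edges: D-F, B-F, A-B, D-G, A-E, B-C; total weight 1+4+9+10+14+14 = 52.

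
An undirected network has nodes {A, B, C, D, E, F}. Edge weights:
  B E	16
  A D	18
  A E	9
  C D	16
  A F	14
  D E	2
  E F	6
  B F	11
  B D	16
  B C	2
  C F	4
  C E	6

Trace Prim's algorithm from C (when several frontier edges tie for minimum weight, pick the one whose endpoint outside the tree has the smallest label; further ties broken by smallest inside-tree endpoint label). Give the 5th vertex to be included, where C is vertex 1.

Prim's algorithm from C:
Step 1: cheapest edge leaving the tree is B C (2); add B.
Step 2: cheapest edge leaving the tree is C F (4); add F.
Step 3: cheapest edge leaving the tree is C E (6); add E.
Step 4: cheapest edge leaving the tree is D E (2); add D.
Step 5: cheapest edge leaving the tree is A E (9); add A.
Vertex order: C, B, F, E, D, A. The 5th vertex is D.

D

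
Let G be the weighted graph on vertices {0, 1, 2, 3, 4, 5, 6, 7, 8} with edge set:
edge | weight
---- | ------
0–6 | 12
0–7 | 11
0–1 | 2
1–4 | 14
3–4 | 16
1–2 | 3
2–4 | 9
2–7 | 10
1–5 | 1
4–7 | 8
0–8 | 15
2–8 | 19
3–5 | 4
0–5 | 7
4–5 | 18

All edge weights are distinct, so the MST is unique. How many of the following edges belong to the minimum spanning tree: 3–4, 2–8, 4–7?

1

Sort edges by weight, then run Kruskal:
1–5 (1): add — endpoints in different components.
0–1 (2): add — endpoints in different components.
1–2 (3): add — endpoints in different components.
3–5 (4): add — endpoints in different components.
0–5 (7): skip — 0 and 5 already connected.
4–7 (8): add — endpoints in different components.
2–4 (9): add — endpoints in different components.
2–7 (10): skip — 2 and 7 already connected.
0–7 (11): skip — 0 and 7 already connected.
0–6 (12): add — endpoints in different components.
1–4 (14): skip — 1 and 4 already connected.
0–8 (15): add — endpoints in different components.
MST edge set: {1–5, 0–1, 1–2, 3–5, 4–7, 2–4, 0–6, 0–8}.
Of the listed edges, {4–7} are in the MST → 1.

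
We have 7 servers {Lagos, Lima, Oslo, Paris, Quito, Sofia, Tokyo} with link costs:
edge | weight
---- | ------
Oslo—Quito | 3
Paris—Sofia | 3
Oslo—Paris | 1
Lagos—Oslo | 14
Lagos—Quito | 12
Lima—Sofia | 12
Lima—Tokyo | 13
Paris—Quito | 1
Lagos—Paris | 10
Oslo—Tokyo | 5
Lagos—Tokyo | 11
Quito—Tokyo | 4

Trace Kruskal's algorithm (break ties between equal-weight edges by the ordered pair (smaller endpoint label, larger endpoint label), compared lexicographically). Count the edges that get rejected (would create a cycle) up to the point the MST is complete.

Kruskal's algorithm — process edges by increasing weight (ties by edge label):
Oslo—Paris (1): add. Components now {Oslo,Paris} {Lima} {Sofia} {Tokyo} {Quito} {Lagos}
Paris—Quito (1): add. Components now {Oslo,Paris,Quito} {Lima} {Sofia} {Tokyo} {Lagos}
Oslo—Quito (3): skip — Oslo and Quito already connected.
Paris—Sofia (3): add. Components now {Oslo,Paris,Quito,Sofia} {Lima} {Tokyo} {Lagos}
Quito—Tokyo (4): add. Components now {Oslo,Paris,Quito,Sofia,Tokyo} {Lima} {Lagos}
Oslo—Tokyo (5): skip — Oslo and Tokyo already connected.
Lagos—Paris (10): add. Components now {Lagos,Oslo,Paris,Quito,Sofia,Tokyo} {Lima}
Lagos—Tokyo (11): skip — Tokyo and Lagos already connected.
Lagos—Quito (12): skip — Quito and Lagos already connected.
Lima—Sofia (12): add. Components now {Lagos,Lima,Oslo,Paris,Quito,Sofia,Tokyo}
Edges rejected before the tree was complete: 4.

4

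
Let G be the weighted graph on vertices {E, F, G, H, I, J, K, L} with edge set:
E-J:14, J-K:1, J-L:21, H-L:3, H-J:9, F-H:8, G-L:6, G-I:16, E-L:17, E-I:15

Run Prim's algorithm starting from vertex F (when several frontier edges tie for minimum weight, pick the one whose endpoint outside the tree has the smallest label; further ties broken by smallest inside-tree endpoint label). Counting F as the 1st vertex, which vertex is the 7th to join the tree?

Prim's algorithm from F:
Step 1: frontier [F-H 8] → take F-H (8); add H.
Step 2: frontier [H-L 3, H-J 9] → take H-L (3); add L.
Step 3: frontier [H-J 9, G-L 6, E-L 17, J-L 21] → take G-L (6); add G.
Step 4: frontier [G-I 16, H-J 9, E-L 17, J-L 21] → take H-J (9); add J.
Step 5: frontier [G-I 16, J-K 1, E-J 14, E-L 17] → take J-K (1); add K.
Step 6: frontier [G-I 16, E-J 14, E-L 17] → take E-J (14); add E.
Step 7: frontier [E-I 15, G-I 16] → take E-I (15); add I.
Vertex order: F, H, L, G, J, K, E, I. The 7th vertex is E.

E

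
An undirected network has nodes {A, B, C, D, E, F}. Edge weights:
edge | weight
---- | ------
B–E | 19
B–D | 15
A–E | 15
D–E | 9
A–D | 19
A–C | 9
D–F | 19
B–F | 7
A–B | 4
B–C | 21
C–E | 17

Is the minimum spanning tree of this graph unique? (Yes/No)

No

Kruskal's algorithm — process edges by increasing weight (ties by edge label):
A–B (4): add. Components now {A,B} {C} {D} {E} {F}
B–F (7): add. Components now {A,B,F} {C} {D} {E}
A–C (9): add. Components now {A,B,C,F} {D} {E}
D–E (9): add. Components now {A,B,C,F} {D,E}
A–E (15): add. Components now {A,B,C,D,E,F}
Non-tree edge B–D has weight 15, equal to the heaviest edge on its tree cycle — swapping gives another MST of the same weight. Not unique.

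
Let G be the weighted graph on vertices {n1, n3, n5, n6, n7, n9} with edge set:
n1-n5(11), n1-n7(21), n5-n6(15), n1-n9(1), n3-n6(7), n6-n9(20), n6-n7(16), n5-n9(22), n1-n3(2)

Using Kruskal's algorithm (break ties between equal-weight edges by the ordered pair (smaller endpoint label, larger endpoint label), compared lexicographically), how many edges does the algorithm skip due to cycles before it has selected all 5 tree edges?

Kruskal's algorithm — process edges by increasing weight (ties by edge label):
n1-n9 (1): add — endpoints in different components.
n1-n3 (2): add — endpoints in different components.
n3-n6 (7): add — endpoints in different components.
n1-n5 (11): add — endpoints in different components.
n5-n6 (15): skip — n5 and n6 already connected.
n6-n7 (16): add — endpoints in different components.
Edges rejected before the tree was complete: 1.

1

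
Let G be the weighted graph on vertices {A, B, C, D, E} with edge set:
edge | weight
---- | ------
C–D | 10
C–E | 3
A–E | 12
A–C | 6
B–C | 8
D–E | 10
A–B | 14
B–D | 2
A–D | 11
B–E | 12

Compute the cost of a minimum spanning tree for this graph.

Prim's algorithm from C:
Step 1: frontier [C–E 3, A–C 6, B–C 8, C–D 10] → take C–E (3); add E.
Step 2: frontier [A–C 6, B–C 8, C–D 10, D–E 10, A–E 12, B–E 12] → take A–C (6); add A.
Step 3: frontier [A–D 11, A–B 14, B–C 8, C–D 10, D–E 10, B–E 12] → take B–C (8); add B.
Step 4: frontier [A–D 11, B–D 2, C–D 10, D–E 10] → take B–D (2); add D.
MST edges: C–E, A–C, B–C, B–D; total weight 3+6+8+2 = 19.

19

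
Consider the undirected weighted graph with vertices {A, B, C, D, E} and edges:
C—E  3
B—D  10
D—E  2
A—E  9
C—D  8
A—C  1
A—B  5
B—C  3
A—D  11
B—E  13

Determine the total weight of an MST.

9

Grow the tree from B using Prim:
Step 1: cheapest edge leaving the tree is B—C (3); add C.
Step 2: cheapest edge leaving the tree is A—C (1); add A.
Step 3: cheapest edge leaving the tree is C—E (3); add E.
Step 4: cheapest edge leaving the tree is D—E (2); add D.
MST edges: B—C, A—C, C—E, D—E; total weight 3+1+3+2 = 9.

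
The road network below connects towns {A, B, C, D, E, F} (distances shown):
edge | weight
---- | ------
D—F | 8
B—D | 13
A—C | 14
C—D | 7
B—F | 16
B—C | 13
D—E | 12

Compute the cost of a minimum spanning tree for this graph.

54

Grow the tree from B using Prim:
Step 1: cheapest edge leaving the tree is B—C (13); add C.
Step 2: cheapest edge leaving the tree is C—D (7); add D.
Step 3: cheapest edge leaving the tree is D—F (8); add F.
Step 4: cheapest edge leaving the tree is D—E (12); add E.
Step 5: cheapest edge leaving the tree is A—C (14); add A.
MST edges: B—C, C—D, D—F, D—E, A—C; total weight 13+7+8+12+14 = 54.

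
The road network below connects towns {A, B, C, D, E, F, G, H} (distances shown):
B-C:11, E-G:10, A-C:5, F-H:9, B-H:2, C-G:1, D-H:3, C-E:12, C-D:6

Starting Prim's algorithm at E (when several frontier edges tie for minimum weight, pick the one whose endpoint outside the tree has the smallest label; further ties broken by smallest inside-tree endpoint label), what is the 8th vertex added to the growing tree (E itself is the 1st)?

Prim, starting at E.
Step 1: frontier [E-G 10, C-E 12] → take E-G (10); add G.
Step 2: frontier [C-E 12, C-G 1] → take C-G (1); add C.
Step 3: frontier [A-C 5, C-D 6, B-C 11] → take A-C (5); add A.
Step 4: frontier [C-D 6, B-C 11] → take C-D (6); add D.
Step 5: frontier [B-C 11, D-H 3] → take D-H (3); add H.
Step 6: frontier [B-C 11, B-H 2, F-H 9] → take B-H (2); add B.
Step 7: frontier [F-H 9] → take F-H (9); add F.
Vertex order: E, G, C, A, D, H, B, F. The 8th vertex is F.

F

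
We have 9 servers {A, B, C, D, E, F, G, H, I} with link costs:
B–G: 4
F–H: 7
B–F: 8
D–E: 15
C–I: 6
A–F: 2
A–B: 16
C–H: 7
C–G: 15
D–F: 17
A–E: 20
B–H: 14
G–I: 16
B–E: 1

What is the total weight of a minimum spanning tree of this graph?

Prim's algorithm from F:
Step 1: frontier [A–F 2, F–H 7, B–F 8, D–F 17] → take A–F (2); add A.
Step 2: frontier [A–B 16, A–E 20, F–H 7, B–F 8, D–F 17] → take F–H (7); add H.
Step 3: frontier [A–B 16, A–E 20, B–F 8, D–F 17, C–H 7, B–H 14] → take C–H (7); add C.
Step 4: frontier [A–B 16, A–E 20, C–I 6, C–G 15, B–F 8, D–F 17, B–H 14] → take C–I (6); add I.
Step 5: frontier [A–B 16, A–E 20, C–G 15, B–F 8, D–F 17, B–H 14, G–I 16] → take B–F (8); add B.
Step 6: frontier [A–E 20, B–E 1, B–G 4, C–G 15, D–F 17, G–I 16] → take B–E (1); add E.
Step 7: frontier [B–G 4, C–G 15, D–E 15, D–F 17, G–I 16] → take B–G (4); add G.
Step 8: frontier [D–E 15, D–F 17] → take D–E (15); add D.
MST edges: A–F, F–H, C–H, C–I, B–F, B–E, B–G, D–E; total weight 2+7+7+6+8+1+4+15 = 50.

50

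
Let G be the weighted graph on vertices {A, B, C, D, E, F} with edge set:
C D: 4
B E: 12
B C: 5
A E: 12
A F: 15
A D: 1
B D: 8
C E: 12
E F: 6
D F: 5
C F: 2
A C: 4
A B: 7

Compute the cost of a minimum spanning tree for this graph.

Prim's algorithm from C:
Step 1: cheapest edge leaving the tree is C F (2); add F.
Step 2: cheapest edge leaving the tree is A C (4); add A.
Step 3: cheapest edge leaving the tree is A D (1); add D.
Step 4: cheapest edge leaving the tree is B C (5); add B.
Step 5: cheapest edge leaving the tree is E F (6); add E.
MST edges: C F, A C, A D, B C, E F; total weight 2+4+1+5+6 = 18.

18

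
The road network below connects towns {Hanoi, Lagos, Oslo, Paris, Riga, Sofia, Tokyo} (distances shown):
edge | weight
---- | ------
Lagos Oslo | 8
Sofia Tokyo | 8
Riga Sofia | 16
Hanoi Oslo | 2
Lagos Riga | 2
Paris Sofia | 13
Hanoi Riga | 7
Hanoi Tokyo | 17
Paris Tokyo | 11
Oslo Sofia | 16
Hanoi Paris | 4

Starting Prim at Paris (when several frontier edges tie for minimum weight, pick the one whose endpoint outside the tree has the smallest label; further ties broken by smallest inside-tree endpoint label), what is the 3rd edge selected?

Hanoi-Riga

Prim's algorithm from Paris:
Step 1: cheapest edge leaving the tree is Hanoi Paris (4); add Hanoi.
Step 2: cheapest edge leaving the tree is Hanoi Oslo (2); add Oslo.
Step 3: cheapest edge leaving the tree is Hanoi Riga (7); add Riga.
Step 4: cheapest edge leaving the tree is Lagos Riga (2); add Lagos.
Step 5: cheapest edge leaving the tree is Paris Tokyo (11); add Tokyo.
Step 6: cheapest edge leaving the tree is Sofia Tokyo (8); add Sofia.
The 3rd edge added is Hanoi Riga.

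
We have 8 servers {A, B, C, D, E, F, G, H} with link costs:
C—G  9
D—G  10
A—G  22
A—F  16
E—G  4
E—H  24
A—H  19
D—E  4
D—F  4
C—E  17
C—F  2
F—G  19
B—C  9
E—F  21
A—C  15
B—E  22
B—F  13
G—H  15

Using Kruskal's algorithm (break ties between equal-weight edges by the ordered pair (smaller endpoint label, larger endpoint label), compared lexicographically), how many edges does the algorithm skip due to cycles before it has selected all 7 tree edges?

3

Sort edges by weight, then run Kruskal:
C—F (2): add — endpoints in different components.
D—E (4): add — endpoints in different components.
D—F (4): add — endpoints in different components.
E—G (4): add — endpoints in different components.
B—C (9): add — endpoints in different components.
C—G (9): skip — C and G already connected.
D—G (10): skip — D and G already connected.
B—F (13): skip — B and F already connected.
A—C (15): add — endpoints in different components.
G—H (15): add — endpoints in different components.
Edges rejected before the tree was complete: 3.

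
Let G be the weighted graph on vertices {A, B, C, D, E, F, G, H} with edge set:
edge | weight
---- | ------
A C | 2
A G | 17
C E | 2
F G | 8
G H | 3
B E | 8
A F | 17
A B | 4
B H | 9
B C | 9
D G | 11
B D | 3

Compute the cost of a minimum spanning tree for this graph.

Kruskal: consider edges lightest-first.
A C (2): add — endpoints in different components.
C E (2): add — endpoints in different components.
B D (3): add — endpoints in different components.
G H (3): add — endpoints in different components.
A B (4): add — endpoints in different components.
B E (8): skip — B and E already connected.
F G (8): add — endpoints in different components.
B C (9): skip — B and C already connected.
B H (9): add — endpoints in different components.
MST edges: A C, C E, B D, G H, A B, F G, B H; total weight 2+2+3+3+4+8+9 = 31.

31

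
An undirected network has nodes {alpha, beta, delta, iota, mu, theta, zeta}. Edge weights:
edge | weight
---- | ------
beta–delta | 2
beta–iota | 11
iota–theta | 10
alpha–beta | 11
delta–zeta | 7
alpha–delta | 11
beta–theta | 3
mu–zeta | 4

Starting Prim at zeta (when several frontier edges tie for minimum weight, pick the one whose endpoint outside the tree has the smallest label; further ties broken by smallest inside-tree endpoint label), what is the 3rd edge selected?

Grow the tree from zeta using Prim:
Step 1: frontier [mu–zeta 4, delta–zeta 7] → take mu–zeta (4); add mu.
Step 2: frontier [delta–zeta 7] → take delta–zeta (7); add delta.
Step 3: frontier [beta–delta 2, alpha–delta 11] → take beta–delta (2); add beta.
Step 4: frontier [beta–theta 3, alpha–beta 11, beta–iota 11, alpha–delta 11] → take beta–theta (3); add theta.
Step 5: frontier [alpha–beta 11, beta–iota 11, alpha–delta 11, iota–theta 10] → take iota–theta (10); add iota.
Step 6: frontier [alpha–beta 11, alpha–delta 11] → take alpha–beta (11); add alpha.
The 3rd edge added is beta–delta.

beta-delta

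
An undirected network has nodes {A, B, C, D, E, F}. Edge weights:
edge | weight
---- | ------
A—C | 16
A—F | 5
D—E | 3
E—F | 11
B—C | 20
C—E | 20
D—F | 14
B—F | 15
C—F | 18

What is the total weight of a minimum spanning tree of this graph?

50

Prim's algorithm from F:
Step 1: cheapest edge leaving the tree is A—F (5); add A.
Step 2: cheapest edge leaving the tree is E—F (11); add E.
Step 3: cheapest edge leaving the tree is D—E (3); add D.
Step 4: cheapest edge leaving the tree is B—F (15); add B.
Step 5: cheapest edge leaving the tree is A—C (16); add C.
MST edges: A—F, E—F, D—E, B—F, A—C; total weight 5+11+3+15+16 = 50.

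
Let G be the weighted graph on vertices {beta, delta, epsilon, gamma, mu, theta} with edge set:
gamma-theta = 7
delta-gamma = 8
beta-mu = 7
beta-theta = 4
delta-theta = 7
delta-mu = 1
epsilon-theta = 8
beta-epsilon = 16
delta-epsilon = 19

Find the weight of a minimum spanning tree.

Prim, starting at theta.
Step 1: frontier [beta-theta 4, delta-theta 7, gamma-theta 7, epsilon-theta 8] → take beta-theta (4); add beta.
Step 2: frontier [beta-mu 7, beta-epsilon 16, delta-theta 7, gamma-theta 7, epsilon-theta 8] → take delta-theta (7); add delta.
Step 3: frontier [beta-mu 7, beta-epsilon 16, delta-mu 1, delta-gamma 8, delta-epsilon 19, gamma-theta 7, epsilon-theta 8] → take delta-mu (1); add mu.
Step 4: frontier [beta-epsilon 16, delta-gamma 8, delta-epsilon 19, gamma-theta 7, epsilon-theta 8] → take gamma-theta (7); add gamma.
Step 5: frontier [beta-epsilon 16, delta-epsilon 19, epsilon-theta 8] → take epsilon-theta (8); add epsilon.
MST edges: beta-theta, delta-theta, delta-mu, gamma-theta, epsilon-theta; total weight 4+7+1+7+8 = 27.

27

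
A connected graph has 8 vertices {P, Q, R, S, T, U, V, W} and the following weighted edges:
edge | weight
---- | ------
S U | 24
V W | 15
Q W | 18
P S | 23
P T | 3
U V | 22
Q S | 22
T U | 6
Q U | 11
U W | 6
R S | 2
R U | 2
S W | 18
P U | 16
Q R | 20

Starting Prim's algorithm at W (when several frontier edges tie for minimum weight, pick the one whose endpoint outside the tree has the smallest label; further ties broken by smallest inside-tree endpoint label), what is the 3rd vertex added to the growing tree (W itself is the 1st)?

R

Prim, starting at W.
Step 1: cheapest edge leaving the tree is U W (6); add U.
Step 2: cheapest edge leaving the tree is R U (2); add R.
Step 3: cheapest edge leaving the tree is R S (2); add S.
Step 4: cheapest edge leaving the tree is T U (6); add T.
Step 5: cheapest edge leaving the tree is P T (3); add P.
Step 6: cheapest edge leaving the tree is Q U (11); add Q.
Step 7: cheapest edge leaving the tree is V W (15); add V.
Vertex order: W, U, R, S, T, P, Q, V. The 3rd vertex is R.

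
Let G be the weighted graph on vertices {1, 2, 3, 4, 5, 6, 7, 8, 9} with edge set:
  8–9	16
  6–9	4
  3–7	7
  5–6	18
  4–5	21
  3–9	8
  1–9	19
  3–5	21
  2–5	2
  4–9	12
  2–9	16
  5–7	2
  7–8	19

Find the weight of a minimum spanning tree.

70

Prim's algorithm from 9:
Step 1: cheapest edge leaving the tree is 6–9 (4); add 6.
Step 2: cheapest edge leaving the tree is 3–9 (8); add 3.
Step 3: cheapest edge leaving the tree is 3–7 (7); add 7.
Step 4: cheapest edge leaving the tree is 5–7 (2); add 5.
Step 5: cheapest edge leaving the tree is 2–5 (2); add 2.
Step 6: cheapest edge leaving the tree is 4–9 (12); add 4.
Step 7: cheapest edge leaving the tree is 8–9 (16); add 8.
Step 8: cheapest edge leaving the tree is 1–9 (19); add 1.
MST edges: 6–9, 3–9, 3–7, 5–7, 2–5, 4–9, 8–9, 1–9; total weight 4+8+7+2+2+12+16+19 = 70.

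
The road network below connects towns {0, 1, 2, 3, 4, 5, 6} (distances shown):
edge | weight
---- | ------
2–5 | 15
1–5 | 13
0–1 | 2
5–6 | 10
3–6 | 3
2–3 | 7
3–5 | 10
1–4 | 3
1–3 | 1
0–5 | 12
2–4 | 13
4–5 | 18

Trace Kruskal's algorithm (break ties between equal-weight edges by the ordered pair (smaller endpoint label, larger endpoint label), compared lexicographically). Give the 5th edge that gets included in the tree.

Kruskal's algorithm — process edges by increasing weight (ties by edge label):
1–3 (1): add — endpoints in different components.
0–1 (2): add — endpoints in different components.
1–4 (3): add — endpoints in different components.
3–6 (3): add — endpoints in different components.
2–3 (7): add — endpoints in different components.
3–5 (10): add — endpoints in different components.
The 5th edge added is 2–3.

2-3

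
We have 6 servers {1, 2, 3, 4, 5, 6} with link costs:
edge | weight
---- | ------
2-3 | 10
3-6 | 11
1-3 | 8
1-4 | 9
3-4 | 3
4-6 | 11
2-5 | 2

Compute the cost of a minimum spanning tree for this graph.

34

Kruskal: consider edges lightest-first.
2-5 (2): add. Components now {1} {2,5} {3} {4} {6}
3-4 (3): add. Components now {1} {2,5} {3,4} {6}
1-3 (8): add. Components now {1,3,4} {2,5} {6}
1-4 (9): skip — 1 and 4 already connected.
2-3 (10): add. Components now {1,2,3,4,5} {6}
3-6 (11): add. Components now {1,2,3,4,5,6}
MST edges: 2-5, 3-4, 1-3, 2-3, 3-6; total weight 2+3+8+10+11 = 34.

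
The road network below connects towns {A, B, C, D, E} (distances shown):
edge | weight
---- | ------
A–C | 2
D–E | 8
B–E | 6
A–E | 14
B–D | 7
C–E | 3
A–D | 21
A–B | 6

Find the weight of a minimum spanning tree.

Sort edges by weight, then run Kruskal:
A–C (2): add. Components now {A,C} {B} {D} {E}
C–E (3): add. Components now {A,C,E} {B} {D}
A–B (6): add. Components now {A,B,C,E} {D}
B–E (6): skip — B and E already connected.
B–D (7): add. Components now {A,B,C,D,E}
MST edges: A–C, C–E, A–B, B–D; total weight 2+3+6+7 = 18.

18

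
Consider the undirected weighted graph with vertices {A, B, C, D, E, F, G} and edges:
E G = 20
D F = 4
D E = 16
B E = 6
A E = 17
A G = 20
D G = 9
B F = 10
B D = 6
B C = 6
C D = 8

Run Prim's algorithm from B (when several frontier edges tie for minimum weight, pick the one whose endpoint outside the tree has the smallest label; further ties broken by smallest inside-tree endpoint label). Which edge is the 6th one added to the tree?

Prim, starting at B.
Step 1: frontier [B C 6, B D 6, B E 6, B F 10] → take B C (6); add C.
Step 2: frontier [B D 6, B E 6, B F 10, C D 8] → take B D (6); add D.
Step 3: frontier [B E 6, B F 10, D F 4, D G 9, D E 16] → take D F (4); add F.
Step 4: frontier [B E 6, D G 9, D E 16] → take B E (6); add E.
Step 5: frontier [D G 9, A E 17, E G 20] → take D G (9); add G.
Step 6: frontier [A E 17, A G 20] → take A E (17); add A.
The 6th edge added is A E.

A-E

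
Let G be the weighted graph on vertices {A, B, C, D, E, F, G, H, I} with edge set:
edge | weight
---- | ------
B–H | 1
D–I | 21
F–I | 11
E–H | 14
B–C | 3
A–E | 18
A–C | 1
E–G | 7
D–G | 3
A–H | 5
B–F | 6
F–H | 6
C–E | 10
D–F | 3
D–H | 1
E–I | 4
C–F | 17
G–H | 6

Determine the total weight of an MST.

Grow the tree from A using Prim:
Step 1: cheapest edge leaving the tree is A–C (1); add C.
Step 2: cheapest edge leaving the tree is B–C (3); add B.
Step 3: cheapest edge leaving the tree is B–H (1); add H.
Step 4: cheapest edge leaving the tree is D–H (1); add D.
Step 5: cheapest edge leaving the tree is D–F (3); add F.
Step 6: cheapest edge leaving the tree is D–G (3); add G.
Step 7: cheapest edge leaving the tree is E–G (7); add E.
Step 8: cheapest edge leaving the tree is E–I (4); add I.
MST edges: A–C, B–C, B–H, D–H, D–F, D–G, E–G, E–I; total weight 1+3+1+1+3+3+7+4 = 23.

23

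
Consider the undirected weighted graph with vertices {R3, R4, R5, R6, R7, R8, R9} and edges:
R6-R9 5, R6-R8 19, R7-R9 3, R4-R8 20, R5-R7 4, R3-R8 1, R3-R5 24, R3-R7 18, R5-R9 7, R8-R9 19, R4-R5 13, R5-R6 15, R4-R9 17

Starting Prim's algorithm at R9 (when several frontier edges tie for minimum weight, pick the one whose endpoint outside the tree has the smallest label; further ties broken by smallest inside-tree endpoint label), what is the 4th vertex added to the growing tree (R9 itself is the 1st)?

Grow the tree from R9 using Prim:
Step 1: frontier [R7-R9 3, R6-R9 5, R5-R9 7, R4-R9 17, R8-R9 19] → take R7-R9 (3); add R7.
Step 2: frontier [R5-R7 4, R3-R7 18, R6-R9 5, R5-R9 7, R4-R9 17, R8-R9 19] → take R5-R7 (4); add R5.
Step 3: frontier [R4-R5 13, R5-R6 15, R3-R5 24, R3-R7 18, R6-R9 5, R4-R9 17, R8-R9 19] → take R6-R9 (5); add R6.
Step 4: frontier [R4-R5 13, R3-R5 24, R6-R8 19, R3-R7 18, R4-R9 17, R8-R9 19] → take R4-R5 (13); add R4.
Step 5: frontier [R4-R8 20, R3-R5 24, R6-R8 19, R3-R7 18, R8-R9 19] → take R3-R7 (18); add R3.
Step 6: frontier [R3-R8 1, R4-R8 20, R6-R8 19, R8-R9 19] → take R3-R8 (1); add R8.
Vertex order: R9, R7, R5, R6, R4, R3, R8. The 4th vertex is R6.

R6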